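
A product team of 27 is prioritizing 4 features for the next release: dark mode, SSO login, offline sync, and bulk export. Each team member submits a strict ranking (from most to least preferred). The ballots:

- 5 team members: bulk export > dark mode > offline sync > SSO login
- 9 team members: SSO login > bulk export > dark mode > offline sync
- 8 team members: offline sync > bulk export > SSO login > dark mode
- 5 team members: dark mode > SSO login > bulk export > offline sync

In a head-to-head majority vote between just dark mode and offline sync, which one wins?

dark mode

Voters preferring dark mode to offline sync: 19; preferring offline sync to dark mode: 8.
dark mode wins the head-to-head.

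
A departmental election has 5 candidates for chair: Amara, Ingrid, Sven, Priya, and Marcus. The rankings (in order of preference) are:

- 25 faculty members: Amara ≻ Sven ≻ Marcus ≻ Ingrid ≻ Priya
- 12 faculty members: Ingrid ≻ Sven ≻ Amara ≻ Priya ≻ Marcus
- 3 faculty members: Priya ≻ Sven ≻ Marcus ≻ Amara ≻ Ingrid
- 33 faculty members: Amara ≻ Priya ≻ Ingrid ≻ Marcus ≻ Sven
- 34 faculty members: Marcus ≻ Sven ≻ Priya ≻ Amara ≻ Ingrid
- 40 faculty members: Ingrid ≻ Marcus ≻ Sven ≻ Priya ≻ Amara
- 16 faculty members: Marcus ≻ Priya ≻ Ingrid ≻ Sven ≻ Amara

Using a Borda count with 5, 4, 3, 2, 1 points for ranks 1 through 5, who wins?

Marcus

Amara: 25·5 + 12·3 + 3·2 + 33·5 + 34·2 + 40·1 + 16·1 = 456
Ingrid: 25·2 + 12·5 + 3·1 + 33·3 + 34·1 + 40·5 + 16·3 = 494
Sven: 25·4 + 12·4 + 3·4 + 33·1 + 34·4 + 40·3 + 16·2 = 481
Priya: 25·1 + 12·2 + 3·5 + 33·4 + 34·3 + 40·2 + 16·4 = 442
Marcus: 25·3 + 12·1 + 3·3 + 33·2 + 34·5 + 40·4 + 16·5 = 572
Marcus has the highest Borda score (572).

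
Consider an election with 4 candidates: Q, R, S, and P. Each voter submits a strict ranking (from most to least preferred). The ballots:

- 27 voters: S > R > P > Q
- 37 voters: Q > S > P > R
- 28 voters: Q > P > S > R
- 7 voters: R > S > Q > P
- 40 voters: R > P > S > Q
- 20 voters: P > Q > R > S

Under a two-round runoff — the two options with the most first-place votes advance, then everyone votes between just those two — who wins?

Q

Round 1 first-place votes: Q 65, R 47, S 27, P 20.
Q and R advance.
Runoff: Q is preferred to R by 85 voters; R by 74.
Q wins the runoff.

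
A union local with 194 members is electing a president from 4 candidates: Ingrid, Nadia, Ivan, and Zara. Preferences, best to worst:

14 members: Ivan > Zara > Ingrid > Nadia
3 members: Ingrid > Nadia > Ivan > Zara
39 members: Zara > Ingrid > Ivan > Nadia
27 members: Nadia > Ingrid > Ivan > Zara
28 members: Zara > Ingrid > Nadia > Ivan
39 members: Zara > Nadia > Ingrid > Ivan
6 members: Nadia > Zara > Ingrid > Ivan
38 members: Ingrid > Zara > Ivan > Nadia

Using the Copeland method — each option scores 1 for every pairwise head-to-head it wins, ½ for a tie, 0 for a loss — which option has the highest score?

Zara

Ingrid: beats Nadia and Ivan; loses to Zara → score 2.
Nadia: beats Ivan; loses to Ingrid and Zara → score 1.
Ivan: loses to Ingrid, Nadia, and Zara → score 0.
Zara: beats Ingrid, Nadia, and Ivan → score 3.
Zara has the best pairwise record.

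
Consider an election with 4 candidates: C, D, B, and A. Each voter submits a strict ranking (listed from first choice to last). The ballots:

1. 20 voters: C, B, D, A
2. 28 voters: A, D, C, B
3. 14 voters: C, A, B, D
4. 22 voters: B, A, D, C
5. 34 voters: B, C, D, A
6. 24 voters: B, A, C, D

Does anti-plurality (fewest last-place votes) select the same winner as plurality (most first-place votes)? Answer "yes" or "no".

Anti-plurality — last-place votes: C 22, D 38, B 28, A 54. Winner: C.
Plurality — first-place votes: C 34, D 0, B 80, A 28. Winner: B.
The two methods disagree.

no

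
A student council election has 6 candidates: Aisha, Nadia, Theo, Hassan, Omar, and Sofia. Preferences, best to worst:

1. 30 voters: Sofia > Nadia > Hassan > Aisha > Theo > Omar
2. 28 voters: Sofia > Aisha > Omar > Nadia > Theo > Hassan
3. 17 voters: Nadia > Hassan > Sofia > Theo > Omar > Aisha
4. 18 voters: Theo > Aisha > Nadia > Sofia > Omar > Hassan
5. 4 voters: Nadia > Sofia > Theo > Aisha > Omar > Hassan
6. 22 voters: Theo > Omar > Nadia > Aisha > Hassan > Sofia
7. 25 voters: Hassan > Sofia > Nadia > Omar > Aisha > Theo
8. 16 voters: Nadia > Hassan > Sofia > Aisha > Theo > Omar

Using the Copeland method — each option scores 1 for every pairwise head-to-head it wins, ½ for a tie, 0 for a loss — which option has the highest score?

Aisha: beats Theo and Omar; loses to Nadia, Hassan, and Sofia → score 2.
Nadia: beats Aisha, Theo, Hassan, and Omar; loses to Sofia → score 4.
Theo: beats Omar; loses to Aisha, Nadia, Hassan, and Sofia → score 1.
Hassan: beats Aisha, Theo, and Omar; ties Sofia; loses to Nadia → score 3.5.
Omar: loses to Aisha, Nadia, Theo, Hassan, and Sofia → score 0.
Sofia: beats Aisha, Nadia, Theo, and Omar; ties Hassan → score 4.5.
Sofia has the best pairwise record.

Sofia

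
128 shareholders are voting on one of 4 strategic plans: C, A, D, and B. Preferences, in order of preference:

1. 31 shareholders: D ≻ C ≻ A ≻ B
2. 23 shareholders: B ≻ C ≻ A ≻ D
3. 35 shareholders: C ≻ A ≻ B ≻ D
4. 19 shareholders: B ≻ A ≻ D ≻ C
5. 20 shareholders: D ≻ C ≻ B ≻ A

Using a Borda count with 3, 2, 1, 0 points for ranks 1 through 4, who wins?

C

C: 31·2 + 23·2 + 35·3 + 19·0 + 20·2 = 253
A: 31·1 + 23·1 + 35·2 + 19·2 + 20·0 = 162
D: 31·3 + 23·0 + 35·0 + 19·1 + 20·3 = 172
B: 31·0 + 23·3 + 35·1 + 19·3 + 20·1 = 181
C has the highest Borda score (253).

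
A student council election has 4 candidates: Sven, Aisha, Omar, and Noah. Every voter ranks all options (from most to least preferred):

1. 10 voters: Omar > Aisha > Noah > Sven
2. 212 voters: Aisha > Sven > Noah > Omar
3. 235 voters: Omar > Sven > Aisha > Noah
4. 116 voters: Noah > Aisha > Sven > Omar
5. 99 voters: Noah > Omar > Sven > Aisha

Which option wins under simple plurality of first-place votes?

First-place votes: Sven 0, Aisha 212, Omar 245, Noah 215.
Omar has the most first-place votes.

Omar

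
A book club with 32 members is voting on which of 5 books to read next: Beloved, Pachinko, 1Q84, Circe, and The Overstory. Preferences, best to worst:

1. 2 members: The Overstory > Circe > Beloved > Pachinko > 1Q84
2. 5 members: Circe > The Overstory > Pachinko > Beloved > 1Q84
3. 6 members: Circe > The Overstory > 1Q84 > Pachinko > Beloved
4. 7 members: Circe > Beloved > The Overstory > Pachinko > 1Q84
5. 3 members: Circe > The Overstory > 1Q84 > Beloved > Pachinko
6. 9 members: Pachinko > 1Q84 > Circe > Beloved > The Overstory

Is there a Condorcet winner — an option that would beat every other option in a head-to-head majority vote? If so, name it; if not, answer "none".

Circe vs Beloved: 32–0 for Circe.
Circe vs Pachinko: 23–9 for Circe.
Circe vs 1Q84: 23–9 for Circe.
Circe vs The Overstory: 30–2 for Circe.
Circe beats every other option head-to-head.

Circe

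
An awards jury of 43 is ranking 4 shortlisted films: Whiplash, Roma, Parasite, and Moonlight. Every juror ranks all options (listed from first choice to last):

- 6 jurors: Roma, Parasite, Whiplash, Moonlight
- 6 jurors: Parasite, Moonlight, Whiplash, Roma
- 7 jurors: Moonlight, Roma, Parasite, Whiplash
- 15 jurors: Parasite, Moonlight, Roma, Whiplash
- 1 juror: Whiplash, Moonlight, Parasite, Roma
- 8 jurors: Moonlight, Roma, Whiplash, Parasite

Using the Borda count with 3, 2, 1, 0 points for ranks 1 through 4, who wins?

Moonlight

Whiplash: 6·1 + 6·1 + 7·0 + 15·0 + 1·3 + 8·1 = 23
Roma: 6·3 + 6·0 + 7·2 + 15·1 + 1·0 + 8·2 = 63
Parasite: 6·2 + 6·3 + 7·1 + 15·3 + 1·1 + 8·0 = 83
Moonlight: 6·0 + 6·2 + 7·3 + 15·2 + 1·2 + 8·3 = 89
Moonlight has the highest Borda score (89).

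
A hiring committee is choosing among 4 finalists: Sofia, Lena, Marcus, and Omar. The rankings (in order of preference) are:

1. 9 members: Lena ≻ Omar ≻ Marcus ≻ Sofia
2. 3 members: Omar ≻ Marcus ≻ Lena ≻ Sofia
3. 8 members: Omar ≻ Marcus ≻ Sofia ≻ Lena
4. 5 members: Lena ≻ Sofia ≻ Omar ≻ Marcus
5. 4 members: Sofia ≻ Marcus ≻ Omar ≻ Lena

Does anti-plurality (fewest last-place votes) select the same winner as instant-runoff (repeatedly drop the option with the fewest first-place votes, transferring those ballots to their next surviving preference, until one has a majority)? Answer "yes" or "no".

Anti-plurality — last-place votes: Sofia 12, Lena 12, Marcus 5, Omar 0. Winner: Omar.
Instant-runoff — R1 Sofia 4, Lena 14, Marcus 0, Omar 11 (Marcus out); R2 Sofia 4, Lena 14, Omar 11 (Sofia out); R3 Lena 14, Omar 15 (Omar winner). Winner: Omar.
The two methods agree.

yes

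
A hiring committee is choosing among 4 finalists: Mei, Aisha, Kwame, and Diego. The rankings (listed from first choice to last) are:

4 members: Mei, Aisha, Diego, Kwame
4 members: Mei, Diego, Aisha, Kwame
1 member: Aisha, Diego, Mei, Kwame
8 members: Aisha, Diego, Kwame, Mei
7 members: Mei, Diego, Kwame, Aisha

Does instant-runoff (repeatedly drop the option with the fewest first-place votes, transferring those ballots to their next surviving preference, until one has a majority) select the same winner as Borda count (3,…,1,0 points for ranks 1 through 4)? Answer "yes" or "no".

Instant-runoff — R1 Mei 15, Aisha 9, Kwame 0, Diego 0 (Mei winner). Winner: Mei.
Borda — scores: Mei 46, Aisha 39, Kwame 15, Diego 44. Winner: Mei.
The two methods agree.

yes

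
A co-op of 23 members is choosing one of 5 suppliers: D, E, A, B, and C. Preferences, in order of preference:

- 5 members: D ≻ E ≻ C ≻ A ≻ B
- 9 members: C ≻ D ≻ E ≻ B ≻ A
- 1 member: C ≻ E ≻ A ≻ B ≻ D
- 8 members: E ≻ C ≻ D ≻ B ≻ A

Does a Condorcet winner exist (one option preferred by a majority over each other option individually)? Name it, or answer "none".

Checking pairwise contests:
C beats D 18–5.
D beats E 14–9.
D beats A 22–1.
D beats B 22–1.
E beats C 13–10.
Every option loses at least one head-to-head, so there is no Condorcet winner.

none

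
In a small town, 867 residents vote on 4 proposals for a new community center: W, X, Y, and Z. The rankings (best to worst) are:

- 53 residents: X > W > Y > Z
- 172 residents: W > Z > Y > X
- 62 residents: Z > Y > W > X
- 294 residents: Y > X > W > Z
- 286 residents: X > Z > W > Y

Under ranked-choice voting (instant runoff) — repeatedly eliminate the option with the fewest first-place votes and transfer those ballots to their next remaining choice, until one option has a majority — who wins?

Round 1: W 172, X 339, Y 294, Z 62. Eliminate Z.
Round 2: W 172, X 339, Y 356. Eliminate W.
Round 3: X 339, Y 528. Y has a majority.

Y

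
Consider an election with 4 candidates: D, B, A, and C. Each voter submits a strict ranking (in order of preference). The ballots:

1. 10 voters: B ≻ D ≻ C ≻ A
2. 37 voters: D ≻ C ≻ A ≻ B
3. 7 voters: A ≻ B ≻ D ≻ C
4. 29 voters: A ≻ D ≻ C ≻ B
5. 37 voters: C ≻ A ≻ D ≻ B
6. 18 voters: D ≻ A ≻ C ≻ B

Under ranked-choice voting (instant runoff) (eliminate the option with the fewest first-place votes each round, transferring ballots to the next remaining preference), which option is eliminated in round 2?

A

Round 1: D 55, B 10, A 36, C 37. Eliminate B.
Round 2: D 65, A 36, C 37. Eliminate A.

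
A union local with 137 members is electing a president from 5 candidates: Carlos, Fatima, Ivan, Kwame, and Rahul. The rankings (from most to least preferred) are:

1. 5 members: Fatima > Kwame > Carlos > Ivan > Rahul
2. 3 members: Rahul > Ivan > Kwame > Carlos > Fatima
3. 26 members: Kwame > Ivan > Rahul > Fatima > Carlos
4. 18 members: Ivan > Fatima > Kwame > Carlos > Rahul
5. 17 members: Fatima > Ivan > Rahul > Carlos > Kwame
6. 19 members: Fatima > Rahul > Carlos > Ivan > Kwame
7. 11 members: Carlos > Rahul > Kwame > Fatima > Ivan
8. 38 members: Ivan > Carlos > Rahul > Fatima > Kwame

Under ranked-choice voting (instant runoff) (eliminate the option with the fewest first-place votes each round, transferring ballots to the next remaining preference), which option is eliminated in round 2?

Round 1: Carlos 11, Fatima 41, Ivan 56, Kwame 26, Rahul 3. Eliminate Rahul.
Round 2: Carlos 11, Fatima 41, Ivan 59, Kwame 26. Eliminate Carlos.

Carlos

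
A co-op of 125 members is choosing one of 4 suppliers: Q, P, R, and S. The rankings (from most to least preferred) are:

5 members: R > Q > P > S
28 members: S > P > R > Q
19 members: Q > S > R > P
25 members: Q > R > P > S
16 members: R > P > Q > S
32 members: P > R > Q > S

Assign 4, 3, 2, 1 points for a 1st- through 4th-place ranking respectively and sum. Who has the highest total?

Q: 5·3 + 28·1 + 19·4 + 25·4 + 16·2 + 32·2 = 315
P: 5·2 + 28·3 + 19·1 + 25·2 + 16·3 + 32·4 = 339
R: 5·4 + 28·2 + 19·2 + 25·3 + 16·4 + 32·3 = 349
S: 5·1 + 28·4 + 19·3 + 25·1 + 16·1 + 32·1 = 247
R has the highest Borda score (349).

R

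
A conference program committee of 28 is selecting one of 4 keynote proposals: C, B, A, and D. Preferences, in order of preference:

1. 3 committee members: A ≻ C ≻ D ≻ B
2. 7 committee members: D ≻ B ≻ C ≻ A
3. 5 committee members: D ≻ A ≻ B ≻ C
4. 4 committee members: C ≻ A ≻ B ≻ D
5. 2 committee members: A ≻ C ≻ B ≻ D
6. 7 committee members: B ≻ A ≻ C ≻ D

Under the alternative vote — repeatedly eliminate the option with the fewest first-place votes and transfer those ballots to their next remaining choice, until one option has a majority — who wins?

A

Round 1: C 4, B 7, A 5, D 12. Eliminate C.
Round 2: B 7, A 9, D 12. Eliminate B.
Round 3: A 16, D 12. A has a majority.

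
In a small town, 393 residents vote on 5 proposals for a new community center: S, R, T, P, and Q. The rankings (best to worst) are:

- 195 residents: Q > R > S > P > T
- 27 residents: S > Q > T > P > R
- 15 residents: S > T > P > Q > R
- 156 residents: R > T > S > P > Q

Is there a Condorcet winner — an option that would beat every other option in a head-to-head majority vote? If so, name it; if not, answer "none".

none

Checking pairwise contests:
R beats S 351–42.
Q beats R 237–156.
S beats T 237–156.
S beats P 393–0.
S beats Q 198–195.
Every option loses at least one head-to-head, so there is no Condorcet winner.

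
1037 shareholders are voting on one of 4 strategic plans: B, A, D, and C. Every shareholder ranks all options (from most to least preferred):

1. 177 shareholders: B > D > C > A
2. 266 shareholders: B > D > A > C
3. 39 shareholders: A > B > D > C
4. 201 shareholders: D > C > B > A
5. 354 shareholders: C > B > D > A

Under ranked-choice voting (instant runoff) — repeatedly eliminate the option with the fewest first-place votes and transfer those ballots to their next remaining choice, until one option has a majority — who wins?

Round 1: B 443, A 39, D 201, C 354. Eliminate A.
Round 2: B 482, D 201, C 354. Eliminate D.
Round 3: B 482, C 555. C has a majority.

C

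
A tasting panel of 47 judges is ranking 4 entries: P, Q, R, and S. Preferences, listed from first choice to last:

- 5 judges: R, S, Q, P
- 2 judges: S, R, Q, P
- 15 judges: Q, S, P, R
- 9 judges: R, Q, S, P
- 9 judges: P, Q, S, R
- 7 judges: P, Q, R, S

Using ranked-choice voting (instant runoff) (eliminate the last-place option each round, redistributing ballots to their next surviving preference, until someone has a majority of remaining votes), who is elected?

P

Round 1: P 16, Q 15, R 14, S 2. Eliminate S.
Round 2: P 16, Q 15, R 16. Eliminate Q.
Round 3: P 31, R 16. P has a majority.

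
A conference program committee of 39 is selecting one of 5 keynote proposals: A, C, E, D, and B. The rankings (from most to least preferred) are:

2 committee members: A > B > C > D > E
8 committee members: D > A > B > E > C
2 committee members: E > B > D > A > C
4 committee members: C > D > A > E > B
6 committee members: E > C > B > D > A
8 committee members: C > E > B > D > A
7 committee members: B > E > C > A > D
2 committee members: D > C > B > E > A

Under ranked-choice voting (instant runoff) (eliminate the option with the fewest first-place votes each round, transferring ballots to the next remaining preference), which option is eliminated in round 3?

Round 1: A 2, C 12, E 8, D 10, B 7. Eliminate A.
Round 2: C 12, E 8, D 10, B 9. Eliminate E.
Round 3: C 18, D 10, B 11. Eliminate D.

D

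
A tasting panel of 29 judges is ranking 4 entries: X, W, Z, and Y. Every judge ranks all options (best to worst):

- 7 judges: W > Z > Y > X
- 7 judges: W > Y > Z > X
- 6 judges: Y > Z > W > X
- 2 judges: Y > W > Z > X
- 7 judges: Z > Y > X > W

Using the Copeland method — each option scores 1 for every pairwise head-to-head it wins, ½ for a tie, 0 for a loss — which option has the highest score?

Y

X: loses to W, Z, and Y → score 0.
W: beats X and Z; loses to Y → score 2.
Z: beats X; loses to W and Y → score 1.
Y: beats X, W, and Z → score 3.
Y has the best pairwise record.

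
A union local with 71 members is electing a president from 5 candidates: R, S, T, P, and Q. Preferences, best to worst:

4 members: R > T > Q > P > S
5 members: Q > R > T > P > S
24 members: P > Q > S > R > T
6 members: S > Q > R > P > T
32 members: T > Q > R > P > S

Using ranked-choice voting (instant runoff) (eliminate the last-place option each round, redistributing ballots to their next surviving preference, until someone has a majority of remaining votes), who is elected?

Round 1: R 4, S 6, T 32, P 24, Q 5. Eliminate R.
Round 2: S 6, T 36, P 24, Q 5. T has a majority.

T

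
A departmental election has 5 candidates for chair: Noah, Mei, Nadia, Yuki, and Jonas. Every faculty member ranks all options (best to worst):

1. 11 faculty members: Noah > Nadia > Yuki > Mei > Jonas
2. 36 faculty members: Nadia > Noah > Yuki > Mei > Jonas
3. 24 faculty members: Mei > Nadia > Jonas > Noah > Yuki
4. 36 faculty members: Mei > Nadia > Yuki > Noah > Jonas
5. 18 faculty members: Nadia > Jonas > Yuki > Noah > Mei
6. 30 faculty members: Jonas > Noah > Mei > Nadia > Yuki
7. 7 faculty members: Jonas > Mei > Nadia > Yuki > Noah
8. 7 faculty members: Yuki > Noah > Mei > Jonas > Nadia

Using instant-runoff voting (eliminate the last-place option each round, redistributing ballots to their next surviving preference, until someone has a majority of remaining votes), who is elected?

Round 1: Noah 11, Mei 60, Nadia 54, Yuki 7, Jonas 37. Eliminate Yuki.
Round 2: Noah 18, Mei 60, Nadia 54, Jonas 37. Eliminate Noah.
Round 3: Mei 67, Nadia 65, Jonas 37. Eliminate Jonas.
Round 4: Mei 104, Nadia 65. Mei has a majority.

Mei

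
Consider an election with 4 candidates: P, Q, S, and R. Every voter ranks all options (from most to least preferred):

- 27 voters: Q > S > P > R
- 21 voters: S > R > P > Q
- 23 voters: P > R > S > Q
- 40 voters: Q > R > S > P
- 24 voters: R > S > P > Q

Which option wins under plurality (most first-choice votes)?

First-place votes: P 23, Q 67, S 21, R 24.
Q has the most first-place votes.

Q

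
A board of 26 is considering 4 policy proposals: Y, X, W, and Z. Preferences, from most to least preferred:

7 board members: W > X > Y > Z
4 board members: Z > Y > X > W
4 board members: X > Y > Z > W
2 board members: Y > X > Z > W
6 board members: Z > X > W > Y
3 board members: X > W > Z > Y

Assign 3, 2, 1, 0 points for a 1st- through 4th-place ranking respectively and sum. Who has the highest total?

X

Y: 7·1 + 4·2 + 4·2 + 2·3 + 6·0 + 3·0 = 29
X: 7·2 + 4·1 + 4·3 + 2·2 + 6·2 + 3·3 = 55
W: 7·3 + 4·0 + 4·0 + 2·0 + 6·1 + 3·2 = 33
Z: 7·0 + 4·3 + 4·1 + 2·1 + 6·3 + 3·1 = 39
X has the highest Borda score (55).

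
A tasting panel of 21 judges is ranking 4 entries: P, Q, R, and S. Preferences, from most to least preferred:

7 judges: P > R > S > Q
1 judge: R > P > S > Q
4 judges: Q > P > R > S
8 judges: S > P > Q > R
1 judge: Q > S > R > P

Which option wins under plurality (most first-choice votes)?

First-place votes: P 7, Q 5, R 1, S 8.
S has the most first-place votes.

S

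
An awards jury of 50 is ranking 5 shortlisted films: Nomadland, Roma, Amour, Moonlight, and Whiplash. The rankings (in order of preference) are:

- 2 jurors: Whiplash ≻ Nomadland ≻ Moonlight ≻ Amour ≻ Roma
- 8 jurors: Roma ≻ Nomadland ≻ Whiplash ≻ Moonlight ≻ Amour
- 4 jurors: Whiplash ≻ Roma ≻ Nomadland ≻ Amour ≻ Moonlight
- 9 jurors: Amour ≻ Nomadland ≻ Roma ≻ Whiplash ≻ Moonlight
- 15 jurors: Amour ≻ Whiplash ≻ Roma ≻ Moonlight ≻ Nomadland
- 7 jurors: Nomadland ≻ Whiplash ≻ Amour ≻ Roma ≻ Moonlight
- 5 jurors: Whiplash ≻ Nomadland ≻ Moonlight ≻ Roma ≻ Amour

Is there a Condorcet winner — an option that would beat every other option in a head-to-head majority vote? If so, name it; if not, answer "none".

Whiplash

Whiplash vs Nomadland: 26–24 for Whiplash.
Whiplash vs Roma: 33–17 for Whiplash.
Whiplash vs Amour: 26–24 for Whiplash.
Whiplash vs Moonlight: 50–0 for Whiplash.
Whiplash beats every other option head-to-head.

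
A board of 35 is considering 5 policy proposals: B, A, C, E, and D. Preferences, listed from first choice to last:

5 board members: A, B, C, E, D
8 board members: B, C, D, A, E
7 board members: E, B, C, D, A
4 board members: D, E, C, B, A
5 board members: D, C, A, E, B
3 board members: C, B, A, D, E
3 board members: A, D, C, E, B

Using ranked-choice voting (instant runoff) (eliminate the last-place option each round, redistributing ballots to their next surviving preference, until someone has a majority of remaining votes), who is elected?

Round 1: B 8, A 8, C 3, E 7, D 9. Eliminate C.
Round 2: B 11, A 8, E 7, D 9. Eliminate E.
Round 3: B 18, A 8, D 9. B has a majority.

B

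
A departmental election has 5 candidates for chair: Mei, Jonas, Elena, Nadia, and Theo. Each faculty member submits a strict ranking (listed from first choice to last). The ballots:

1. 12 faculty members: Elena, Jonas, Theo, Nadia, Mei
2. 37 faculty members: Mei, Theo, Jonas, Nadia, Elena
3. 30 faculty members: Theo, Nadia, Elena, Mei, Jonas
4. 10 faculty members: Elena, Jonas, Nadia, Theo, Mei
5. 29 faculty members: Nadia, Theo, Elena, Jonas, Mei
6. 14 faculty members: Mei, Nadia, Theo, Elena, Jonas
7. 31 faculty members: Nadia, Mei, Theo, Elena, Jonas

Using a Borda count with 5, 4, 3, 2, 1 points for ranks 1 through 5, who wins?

Theo

Mei: 12·1 + 37·5 + 30·2 + 10·1 + 29·1 + 14·5 + 31·4 = 490
Jonas: 12·4 + 37·3 + 30·1 + 10·4 + 29·2 + 14·1 + 31·1 = 332
Elena: 12·5 + 37·1 + 30·3 + 10·5 + 29·3 + 14·2 + 31·2 = 414
Nadia: 12·2 + 37·2 + 30·4 + 10·3 + 29·5 + 14·4 + 31·5 = 604
Theo: 12·3 + 37·4 + 30·5 + 10·2 + 29·4 + 14·3 + 31·3 = 605
Theo has the highest Borda score (605).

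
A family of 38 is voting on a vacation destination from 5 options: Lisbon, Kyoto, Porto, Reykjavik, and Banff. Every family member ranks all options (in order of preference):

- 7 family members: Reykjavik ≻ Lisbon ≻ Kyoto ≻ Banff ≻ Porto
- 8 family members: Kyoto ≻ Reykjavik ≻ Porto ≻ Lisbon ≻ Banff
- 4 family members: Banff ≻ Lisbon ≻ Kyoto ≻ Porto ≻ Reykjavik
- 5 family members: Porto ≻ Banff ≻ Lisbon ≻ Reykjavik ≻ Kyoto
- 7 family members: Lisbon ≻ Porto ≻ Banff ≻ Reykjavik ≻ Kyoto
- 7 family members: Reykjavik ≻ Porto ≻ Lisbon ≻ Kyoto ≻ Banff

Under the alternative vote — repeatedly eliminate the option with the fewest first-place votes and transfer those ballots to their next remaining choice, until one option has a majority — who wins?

Round 1: Lisbon 7, Kyoto 8, Porto 5, Reykjavik 14, Banff 4. Eliminate Banff.
Round 2: Lisbon 11, Kyoto 8, Porto 5, Reykjavik 14. Eliminate Porto.
Round 3: Lisbon 16, Kyoto 8, Reykjavik 14. Eliminate Kyoto.
Round 4: Lisbon 16, Reykjavik 22. Reykjavik has a majority.

Reykjavik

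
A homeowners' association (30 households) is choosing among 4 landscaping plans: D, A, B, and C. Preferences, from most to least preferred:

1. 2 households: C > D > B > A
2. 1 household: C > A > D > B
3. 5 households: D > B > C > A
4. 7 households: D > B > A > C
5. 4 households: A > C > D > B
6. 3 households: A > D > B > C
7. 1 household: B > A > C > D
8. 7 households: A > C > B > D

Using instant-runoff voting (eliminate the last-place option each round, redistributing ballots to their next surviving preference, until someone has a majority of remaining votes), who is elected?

A

Round 1: D 12, A 14, B 1, C 3. Eliminate B.
Round 2: D 12, A 15, C 3. Eliminate C.
Round 3: D 14, A 16. A has a majority.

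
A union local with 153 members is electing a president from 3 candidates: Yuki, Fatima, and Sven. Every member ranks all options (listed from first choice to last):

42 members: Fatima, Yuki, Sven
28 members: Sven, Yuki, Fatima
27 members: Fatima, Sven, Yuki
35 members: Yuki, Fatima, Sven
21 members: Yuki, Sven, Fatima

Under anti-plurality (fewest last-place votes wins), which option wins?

Yuki

Last-place votes: Yuki 27, Fatima 49, Sven 77.
Yuki is ranked last by the fewest voters, so Yuki wins.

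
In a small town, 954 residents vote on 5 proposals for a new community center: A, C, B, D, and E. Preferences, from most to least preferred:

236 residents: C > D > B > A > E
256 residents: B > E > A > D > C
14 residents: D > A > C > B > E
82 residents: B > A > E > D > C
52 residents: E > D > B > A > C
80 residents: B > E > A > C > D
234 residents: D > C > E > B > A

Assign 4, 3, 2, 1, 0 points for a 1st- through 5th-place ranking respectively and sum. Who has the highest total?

A: 236·1 + 256·2 + 14·3 + 82·3 + 52·1 + 80·2 + 234·0 = 1248
C: 236·4 + 256·0 + 14·2 + 82·0 + 52·0 + 80·1 + 234·3 = 1754
B: 236·2 + 256·4 + 14·1 + 82·4 + 52·2 + 80·4 + 234·1 = 2496
D: 236·3 + 256·1 + 14·4 + 82·1 + 52·3 + 80·0 + 234·4 = 2194
E: 236·0 + 256·3 + 14·0 + 82·2 + 52·4 + 80·3 + 234·2 = 1848
B has the highest Borda score (2496).

B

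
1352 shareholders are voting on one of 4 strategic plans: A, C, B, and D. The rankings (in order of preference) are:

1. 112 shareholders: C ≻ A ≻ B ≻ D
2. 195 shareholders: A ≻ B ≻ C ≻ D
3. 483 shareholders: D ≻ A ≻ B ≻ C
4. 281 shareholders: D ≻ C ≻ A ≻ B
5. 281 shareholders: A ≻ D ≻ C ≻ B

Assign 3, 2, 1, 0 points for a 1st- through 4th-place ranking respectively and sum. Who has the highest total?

A

A: 112·2 + 195·3 + 483·2 + 281·1 + 281·3 = 2899
C: 112·3 + 195·1 + 483·0 + 281·2 + 281·1 = 1374
B: 112·1 + 195·2 + 483·1 + 281·0 + 281·0 = 985
D: 112·0 + 195·0 + 483·3 + 281·3 + 281·2 = 2854
A has the highest Borda score (2899).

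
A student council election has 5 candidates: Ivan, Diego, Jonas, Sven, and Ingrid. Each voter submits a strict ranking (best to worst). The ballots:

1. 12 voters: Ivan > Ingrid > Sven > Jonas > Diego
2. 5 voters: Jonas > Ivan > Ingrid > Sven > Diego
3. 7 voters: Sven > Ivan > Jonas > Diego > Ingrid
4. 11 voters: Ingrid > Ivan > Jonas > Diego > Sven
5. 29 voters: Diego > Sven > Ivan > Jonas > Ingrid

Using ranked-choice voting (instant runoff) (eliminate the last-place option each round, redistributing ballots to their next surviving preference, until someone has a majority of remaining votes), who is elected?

Round 1: Ivan 12, Diego 29, Jonas 5, Sven 7, Ingrid 11. Eliminate Jonas.
Round 2: Ivan 17, Diego 29, Sven 7, Ingrid 11. Eliminate Sven.
Round 3: Ivan 24, Diego 29, Ingrid 11. Eliminate Ingrid.
Round 4: Ivan 35, Diego 29. Ivan has a majority.

Ivan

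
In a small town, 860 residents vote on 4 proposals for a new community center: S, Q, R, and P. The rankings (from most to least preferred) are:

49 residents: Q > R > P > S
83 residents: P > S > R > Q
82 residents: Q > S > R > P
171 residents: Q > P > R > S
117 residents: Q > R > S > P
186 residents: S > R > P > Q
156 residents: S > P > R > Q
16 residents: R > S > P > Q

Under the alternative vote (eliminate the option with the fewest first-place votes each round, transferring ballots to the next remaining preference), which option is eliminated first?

Round 1: S 342, Q 419, R 16, P 83. Eliminate R.

R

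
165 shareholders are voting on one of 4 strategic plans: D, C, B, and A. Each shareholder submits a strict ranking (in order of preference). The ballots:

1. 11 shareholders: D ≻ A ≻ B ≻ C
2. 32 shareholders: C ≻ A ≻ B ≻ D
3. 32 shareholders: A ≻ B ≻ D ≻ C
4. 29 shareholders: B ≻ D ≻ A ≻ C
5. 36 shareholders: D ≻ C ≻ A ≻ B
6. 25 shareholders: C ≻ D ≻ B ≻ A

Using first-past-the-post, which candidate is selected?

First-place votes: D 47, C 57, B 29, A 32.
C has the most first-place votes.

C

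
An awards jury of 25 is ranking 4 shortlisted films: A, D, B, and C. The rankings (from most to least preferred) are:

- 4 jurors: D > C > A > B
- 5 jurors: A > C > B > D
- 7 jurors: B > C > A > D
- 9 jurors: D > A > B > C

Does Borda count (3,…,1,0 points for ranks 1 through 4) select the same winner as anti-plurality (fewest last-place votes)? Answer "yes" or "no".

yes

Borda — scores: A 44, D 39, B 35, C 32. Winner: A.
Anti-plurality — last-place votes: A 0, D 12, B 4, C 9. Winner: A.
The two methods agree.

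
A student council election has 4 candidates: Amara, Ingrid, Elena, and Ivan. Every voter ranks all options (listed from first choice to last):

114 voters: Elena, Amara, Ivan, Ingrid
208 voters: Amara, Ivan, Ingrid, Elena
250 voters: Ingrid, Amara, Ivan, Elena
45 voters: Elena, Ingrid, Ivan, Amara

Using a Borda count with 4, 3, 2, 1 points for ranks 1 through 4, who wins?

Amara: 114·3 + 208·4 + 250·3 + 45·1 = 1969
Ingrid: 114·1 + 208·2 + 250·4 + 45·3 = 1665
Elena: 114·4 + 208·1 + 250·1 + 45·4 = 1094
Ivan: 114·2 + 208·3 + 250·2 + 45·2 = 1442
Amara has the highest Borda score (1969).

Amara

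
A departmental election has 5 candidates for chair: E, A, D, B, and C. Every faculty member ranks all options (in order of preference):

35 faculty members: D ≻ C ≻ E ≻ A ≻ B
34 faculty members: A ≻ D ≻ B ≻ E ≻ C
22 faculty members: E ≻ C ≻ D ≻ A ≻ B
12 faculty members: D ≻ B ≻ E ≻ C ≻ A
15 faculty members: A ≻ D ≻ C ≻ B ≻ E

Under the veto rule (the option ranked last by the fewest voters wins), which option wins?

Last-place votes: E 15, A 12, D 0, B 57, C 34.
D is ranked last by the fewest voters, so D wins.

D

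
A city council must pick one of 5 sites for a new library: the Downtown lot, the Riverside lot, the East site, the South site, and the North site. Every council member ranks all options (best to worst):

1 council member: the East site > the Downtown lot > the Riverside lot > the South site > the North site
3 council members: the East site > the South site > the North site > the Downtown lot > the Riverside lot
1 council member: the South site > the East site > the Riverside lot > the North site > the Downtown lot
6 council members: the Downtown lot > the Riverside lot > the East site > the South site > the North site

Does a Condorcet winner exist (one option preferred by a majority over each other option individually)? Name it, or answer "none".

the Downtown lot vs the Riverside lot: 10–1 for the Downtown lot.
the Downtown lot vs the East site: 6–5 for the Downtown lot.
the Downtown lot vs the South site: 7–4 for the Downtown lot.
the Downtown lot vs the North site: 7–4 for the Downtown lot.
the Downtown lot beats every other option head-to-head.

the Downtown lot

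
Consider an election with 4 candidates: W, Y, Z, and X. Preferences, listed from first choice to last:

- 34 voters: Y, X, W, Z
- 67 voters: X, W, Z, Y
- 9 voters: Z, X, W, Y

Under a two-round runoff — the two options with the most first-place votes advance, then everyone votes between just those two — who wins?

X

Round 1 first-place votes: W 0, Y 34, Z 9, X 67.
X and Y advance.
Runoff: X is preferred to Y by 76 voters; Y by 34.
X wins the runoff.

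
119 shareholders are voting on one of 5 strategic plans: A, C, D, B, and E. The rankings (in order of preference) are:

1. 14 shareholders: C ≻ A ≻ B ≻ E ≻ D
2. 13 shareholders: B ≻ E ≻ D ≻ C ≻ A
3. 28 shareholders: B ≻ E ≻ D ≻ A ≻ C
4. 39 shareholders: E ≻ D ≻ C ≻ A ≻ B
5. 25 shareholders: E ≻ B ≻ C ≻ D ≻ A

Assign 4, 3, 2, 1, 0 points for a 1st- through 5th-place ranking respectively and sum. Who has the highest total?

A: 14·3 + 13·0 + 28·1 + 39·1 + 25·0 = 109
C: 14·4 + 13·1 + 28·0 + 39·2 + 25·2 = 197
D: 14·0 + 13·2 + 28·2 + 39·3 + 25·1 = 224
B: 14·2 + 13·4 + 28·4 + 39·0 + 25·3 = 267
E: 14·1 + 13·3 + 28·3 + 39·4 + 25·4 = 393
E has the highest Borda score (393).

E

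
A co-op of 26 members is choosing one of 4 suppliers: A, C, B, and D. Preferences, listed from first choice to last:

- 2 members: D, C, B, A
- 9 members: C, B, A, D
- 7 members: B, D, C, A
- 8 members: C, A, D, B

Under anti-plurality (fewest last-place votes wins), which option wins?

C

Last-place votes: A 9, C 0, B 8, D 9.
C is ranked last by the fewest voters, so C wins.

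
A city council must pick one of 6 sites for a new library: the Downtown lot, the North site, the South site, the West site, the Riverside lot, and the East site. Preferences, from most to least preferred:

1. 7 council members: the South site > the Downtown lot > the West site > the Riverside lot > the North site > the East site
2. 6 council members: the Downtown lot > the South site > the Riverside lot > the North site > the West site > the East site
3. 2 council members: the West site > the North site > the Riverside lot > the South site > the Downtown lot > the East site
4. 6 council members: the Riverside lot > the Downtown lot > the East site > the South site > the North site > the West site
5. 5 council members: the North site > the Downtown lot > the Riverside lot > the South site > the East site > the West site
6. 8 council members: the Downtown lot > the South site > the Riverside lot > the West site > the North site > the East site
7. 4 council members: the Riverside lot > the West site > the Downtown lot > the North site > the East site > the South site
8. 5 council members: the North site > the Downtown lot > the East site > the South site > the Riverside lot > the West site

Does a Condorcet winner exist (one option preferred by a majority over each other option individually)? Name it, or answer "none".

the Downtown lot

the Downtown lot vs the North site: 31–12 for the Downtown lot.
the Downtown lot vs the South site: 34–9 for the Downtown lot.
the Downtown lot vs the West site: 37–6 for the Downtown lot.
the Downtown lot vs the Riverside lot: 31–12 for the Downtown lot.
the Downtown lot vs the East site: 43–0 for the Downtown lot.
the Downtown lot beats every other option head-to-head.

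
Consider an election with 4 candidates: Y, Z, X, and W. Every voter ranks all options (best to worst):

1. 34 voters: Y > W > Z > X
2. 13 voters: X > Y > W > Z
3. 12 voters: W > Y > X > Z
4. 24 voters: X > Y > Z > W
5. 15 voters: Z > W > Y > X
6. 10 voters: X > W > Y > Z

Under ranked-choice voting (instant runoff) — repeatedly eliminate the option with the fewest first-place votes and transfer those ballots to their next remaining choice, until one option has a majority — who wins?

Round 1: Y 34, Z 15, X 47, W 12. Eliminate W.
Round 2: Y 46, Z 15, X 47. Eliminate Z.
Round 3: Y 61, X 47. Y has a majority.

Y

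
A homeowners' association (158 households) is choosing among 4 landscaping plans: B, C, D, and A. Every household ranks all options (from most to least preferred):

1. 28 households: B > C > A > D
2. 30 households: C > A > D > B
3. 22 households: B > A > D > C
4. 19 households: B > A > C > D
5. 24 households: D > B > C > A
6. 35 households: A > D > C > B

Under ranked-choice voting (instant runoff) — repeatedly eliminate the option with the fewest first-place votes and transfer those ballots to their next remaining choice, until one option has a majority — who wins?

B

Round 1: B 69, C 30, D 24, A 35. Eliminate D.
Round 2: B 93, C 30, A 35. B has a majority.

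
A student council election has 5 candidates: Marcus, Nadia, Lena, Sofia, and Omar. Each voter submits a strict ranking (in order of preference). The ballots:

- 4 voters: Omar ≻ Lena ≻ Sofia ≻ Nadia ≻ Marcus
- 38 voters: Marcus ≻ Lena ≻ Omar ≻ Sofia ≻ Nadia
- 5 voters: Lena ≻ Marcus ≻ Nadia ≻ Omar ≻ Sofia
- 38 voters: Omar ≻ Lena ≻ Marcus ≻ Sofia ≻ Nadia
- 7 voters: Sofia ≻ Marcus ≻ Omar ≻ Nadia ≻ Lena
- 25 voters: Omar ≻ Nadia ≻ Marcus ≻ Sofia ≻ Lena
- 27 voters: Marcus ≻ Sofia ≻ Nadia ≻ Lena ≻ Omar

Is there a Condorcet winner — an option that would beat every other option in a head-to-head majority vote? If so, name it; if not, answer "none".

Marcus vs Nadia: 115–29 for Marcus.
Marcus vs Lena: 97–47 for Marcus.
Marcus vs Sofia: 133–11 for Marcus.
Marcus vs Omar: 77–67 for Marcus.
Marcus beats every other option head-to-head.

Marcus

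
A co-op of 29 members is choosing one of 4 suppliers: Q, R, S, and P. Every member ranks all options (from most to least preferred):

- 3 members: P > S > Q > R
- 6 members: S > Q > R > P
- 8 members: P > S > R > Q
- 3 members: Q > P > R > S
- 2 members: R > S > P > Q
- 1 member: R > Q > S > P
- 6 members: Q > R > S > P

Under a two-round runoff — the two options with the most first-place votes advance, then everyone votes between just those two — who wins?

Q

Round 1 first-place votes: Q 9, R 3, S 6, P 11.
P and Q advance.
Runoff: P is preferred to Q by 13 voters; Q by 16.
Q wins the runoff.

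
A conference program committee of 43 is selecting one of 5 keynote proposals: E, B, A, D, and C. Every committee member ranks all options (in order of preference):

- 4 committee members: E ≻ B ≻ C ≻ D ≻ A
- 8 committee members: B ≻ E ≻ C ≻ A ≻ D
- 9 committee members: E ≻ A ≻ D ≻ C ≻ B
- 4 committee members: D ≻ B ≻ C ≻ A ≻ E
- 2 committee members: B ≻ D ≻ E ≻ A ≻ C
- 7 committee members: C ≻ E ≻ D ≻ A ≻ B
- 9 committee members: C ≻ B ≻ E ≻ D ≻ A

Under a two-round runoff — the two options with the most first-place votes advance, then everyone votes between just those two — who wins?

E

Round 1 first-place votes: E 13, B 10, A 0, D 4, C 16.
C and E advance.
Runoff: C is preferred to E by 20 voters; E by 23.
E wins the runoff.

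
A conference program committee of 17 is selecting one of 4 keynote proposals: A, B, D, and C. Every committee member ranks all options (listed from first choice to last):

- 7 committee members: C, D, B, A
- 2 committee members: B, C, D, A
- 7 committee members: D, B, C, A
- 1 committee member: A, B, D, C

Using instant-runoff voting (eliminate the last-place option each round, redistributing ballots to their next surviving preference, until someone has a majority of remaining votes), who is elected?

C

Round 1: A 1, B 2, D 7, C 7. Eliminate A.
Round 2: B 3, D 7, C 7. Eliminate B.
Round 3: D 8, C 9. C has a majority.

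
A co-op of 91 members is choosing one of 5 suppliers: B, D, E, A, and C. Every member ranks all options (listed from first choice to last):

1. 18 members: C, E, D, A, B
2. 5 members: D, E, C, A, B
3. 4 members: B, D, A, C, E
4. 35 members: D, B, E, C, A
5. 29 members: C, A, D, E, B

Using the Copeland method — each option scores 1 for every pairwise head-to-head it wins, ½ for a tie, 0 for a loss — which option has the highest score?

B: loses to D, E, A, and C → score 0.
D: beats B, E, and A; loses to C → score 3.
E: beats B and A; loses to D and C → score 2.
A: beats B; loses to D, E, and C → score 1.
C: beats B, D, E, and A → score 4.
C has the best pairwise record.

C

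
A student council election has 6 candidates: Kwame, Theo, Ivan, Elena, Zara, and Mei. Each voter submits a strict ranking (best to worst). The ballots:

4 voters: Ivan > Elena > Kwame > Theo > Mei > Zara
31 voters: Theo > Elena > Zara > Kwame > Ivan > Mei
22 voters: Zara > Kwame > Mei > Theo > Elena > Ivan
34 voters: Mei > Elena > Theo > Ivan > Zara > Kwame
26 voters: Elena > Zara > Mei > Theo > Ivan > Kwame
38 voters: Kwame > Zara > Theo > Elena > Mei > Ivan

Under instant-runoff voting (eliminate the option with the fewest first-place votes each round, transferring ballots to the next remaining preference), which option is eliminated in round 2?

Round 1: Kwame 38, Theo 31, Ivan 4, Elena 26, Zara 22, Mei 34. Eliminate Ivan.
Round 2: Kwame 38, Theo 31, Elena 30, Zara 22, Mei 34. Eliminate Zara.

Zara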